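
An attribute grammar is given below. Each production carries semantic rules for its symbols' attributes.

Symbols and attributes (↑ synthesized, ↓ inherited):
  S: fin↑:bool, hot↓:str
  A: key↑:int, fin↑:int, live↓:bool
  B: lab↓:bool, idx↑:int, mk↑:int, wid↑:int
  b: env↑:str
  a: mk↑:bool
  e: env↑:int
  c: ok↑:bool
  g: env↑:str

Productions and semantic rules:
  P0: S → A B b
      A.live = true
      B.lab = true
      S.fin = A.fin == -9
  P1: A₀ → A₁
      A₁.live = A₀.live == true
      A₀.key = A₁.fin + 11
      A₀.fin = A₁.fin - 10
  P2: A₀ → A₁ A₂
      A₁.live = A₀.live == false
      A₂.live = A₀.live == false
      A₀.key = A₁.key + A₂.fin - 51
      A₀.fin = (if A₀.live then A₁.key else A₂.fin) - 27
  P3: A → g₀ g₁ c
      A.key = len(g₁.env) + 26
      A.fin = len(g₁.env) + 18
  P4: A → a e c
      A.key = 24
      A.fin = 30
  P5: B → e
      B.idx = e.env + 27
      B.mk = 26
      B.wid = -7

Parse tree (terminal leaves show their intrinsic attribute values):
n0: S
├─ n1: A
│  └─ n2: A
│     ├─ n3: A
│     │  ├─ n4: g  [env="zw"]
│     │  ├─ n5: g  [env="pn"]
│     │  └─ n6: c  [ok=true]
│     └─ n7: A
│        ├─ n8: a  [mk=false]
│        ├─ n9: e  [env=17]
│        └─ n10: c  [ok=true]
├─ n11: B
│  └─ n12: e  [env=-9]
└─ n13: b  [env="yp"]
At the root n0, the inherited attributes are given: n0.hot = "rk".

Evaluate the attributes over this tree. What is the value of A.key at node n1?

1. n0.hot = "rk"  [given at root]
2. n1.live = true  [true]
3. n2.live = true  [A₀.live == true]
4. n3.live = false  [A₀.live == false]
5. n4.env = "zw"  [terminal]
6. n5.env = "pn"  [terminal]
7. n6.ok = true  [terminal]
8. n3.key = 28  [len(g₁.env) + 26]
9. n3.fin = 20  [len(g₁.env) + 18]
10. n7.live = false  [A₀.live == false]
11. n8.mk = false  [terminal]
12. n9.env = 17  [terminal]
13. n10.ok = true  [terminal]
14. n7.key = 24  [24]
15. n7.fin = 30  [30]
16. n2.key = 7  [A₁.key + A₂.fin - 51]
17. n2.fin = 1  [(if A₀.live then A₁.key else A₂.fin) - 27]
18. n1.key = 12  [A₁.fin + 11]
19. n1.fin = -9  [A₁.fin - 10]
20. n11.lab = true  [true]
21. n12.env = -9  [terminal]
22. n11.idx = 18  [e.env + 27]
23. n11.mk = 26  [26]
24. n11.wid = -7  [-7]
25. n13.env = "yp"  [terminal]
26. n0.fin = true  [A.fin == -9]

12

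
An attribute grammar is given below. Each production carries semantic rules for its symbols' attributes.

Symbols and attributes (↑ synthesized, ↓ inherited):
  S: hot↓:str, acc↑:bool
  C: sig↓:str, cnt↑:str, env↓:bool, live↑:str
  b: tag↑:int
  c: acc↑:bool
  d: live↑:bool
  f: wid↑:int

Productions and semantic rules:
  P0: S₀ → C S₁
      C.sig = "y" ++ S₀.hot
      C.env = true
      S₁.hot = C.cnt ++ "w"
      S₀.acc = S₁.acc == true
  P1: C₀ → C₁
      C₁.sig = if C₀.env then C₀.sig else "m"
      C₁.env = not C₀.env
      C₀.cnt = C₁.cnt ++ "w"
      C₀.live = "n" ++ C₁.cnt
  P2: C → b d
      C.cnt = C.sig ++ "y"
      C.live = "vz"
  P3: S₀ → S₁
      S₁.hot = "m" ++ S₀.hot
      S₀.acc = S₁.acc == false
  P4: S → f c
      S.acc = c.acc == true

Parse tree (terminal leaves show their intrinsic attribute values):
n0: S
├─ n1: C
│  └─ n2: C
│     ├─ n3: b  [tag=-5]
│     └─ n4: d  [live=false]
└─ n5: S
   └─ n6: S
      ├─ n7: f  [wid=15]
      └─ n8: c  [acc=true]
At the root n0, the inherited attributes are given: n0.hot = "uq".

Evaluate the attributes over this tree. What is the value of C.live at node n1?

"nyuqy"

1. n0.hot = "uq"  [given at root]
2. n1.sig = "yuq"  ["y" ++ S₀.hot]
3. n1.env = true  [true]
4. n2.sig = "yuq"  [if C₀.env then C₀.sig else "m"]
5. n2.env = false  [not C₀.env]
6. n3.tag = -5  [terminal]
7. n4.live = false  [terminal]
8. n2.cnt = "yuqy"  [C.sig ++ "y"]
9. n2.live = "vz"  ["vz"]
10. n1.cnt = "yuqyw"  [C₁.cnt ++ "w"]
11. n1.live = "nyuqy"  ["n" ++ C₁.cnt]
12. n5.hot = "yuqyww"  [C.cnt ++ "w"]
13. n6.hot = "myuqyww"  ["m" ++ S₀.hot]
14. n7.wid = 15  [terminal]
15. n8.acc = true  [terminal]
16. n6.acc = true  [c.acc == true]
17. n5.acc = false  [S₁.acc == false]
18. n0.acc = false  [S₁.acc == true]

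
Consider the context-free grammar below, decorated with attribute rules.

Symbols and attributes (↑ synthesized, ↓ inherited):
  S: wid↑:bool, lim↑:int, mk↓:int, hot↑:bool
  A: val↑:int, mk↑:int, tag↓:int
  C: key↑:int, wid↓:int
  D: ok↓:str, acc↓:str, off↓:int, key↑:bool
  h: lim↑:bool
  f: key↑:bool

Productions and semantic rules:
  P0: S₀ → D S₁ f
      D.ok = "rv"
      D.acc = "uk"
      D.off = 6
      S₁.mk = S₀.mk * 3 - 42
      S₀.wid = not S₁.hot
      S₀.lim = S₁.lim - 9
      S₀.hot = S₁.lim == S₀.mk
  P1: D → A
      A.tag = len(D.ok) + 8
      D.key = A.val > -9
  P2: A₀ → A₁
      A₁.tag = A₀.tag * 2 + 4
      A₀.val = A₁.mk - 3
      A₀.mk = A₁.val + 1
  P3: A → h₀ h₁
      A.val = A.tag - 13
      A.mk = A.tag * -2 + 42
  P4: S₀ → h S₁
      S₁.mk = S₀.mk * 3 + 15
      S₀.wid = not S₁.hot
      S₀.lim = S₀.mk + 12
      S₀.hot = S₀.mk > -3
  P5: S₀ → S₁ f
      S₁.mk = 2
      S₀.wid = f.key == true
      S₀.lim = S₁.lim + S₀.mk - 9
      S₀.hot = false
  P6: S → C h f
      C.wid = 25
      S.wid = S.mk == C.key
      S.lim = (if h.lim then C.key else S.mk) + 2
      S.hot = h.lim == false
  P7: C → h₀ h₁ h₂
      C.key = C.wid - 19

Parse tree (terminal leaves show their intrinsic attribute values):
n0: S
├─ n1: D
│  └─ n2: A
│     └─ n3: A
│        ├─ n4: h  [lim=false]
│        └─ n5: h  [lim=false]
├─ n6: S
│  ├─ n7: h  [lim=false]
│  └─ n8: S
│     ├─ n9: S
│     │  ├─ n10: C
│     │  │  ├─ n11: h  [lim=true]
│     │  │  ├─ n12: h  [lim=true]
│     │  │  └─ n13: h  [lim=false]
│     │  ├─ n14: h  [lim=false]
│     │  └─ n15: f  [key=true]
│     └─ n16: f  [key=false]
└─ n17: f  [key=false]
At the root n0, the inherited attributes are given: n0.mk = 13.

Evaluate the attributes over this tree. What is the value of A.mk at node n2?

1. n0.mk = 13  [given at root]
2. n1.ok = "rv"  ["rv"]
3. n1.acc = "uk"  ["uk"]
4. n1.off = 6  [6]
5. n2.tag = 10  [len(D.ok) + 8]
6. n3.tag = 24  [A₀.tag * 2 + 4]
7. n4.lim = false  [terminal]
8. n5.lim = false  [terminal]
9. n3.val = 11  [A.tag - 13]
10. n3.mk = -6  [A.tag * -2 + 42]
11. n2.val = -9  [A₁.mk - 3]
12. n2.mk = 12  [A₁.val + 1]
13. n1.key = false  [A.val > -9]
14. n6.mk = -3  [S₀.mk * 3 - 42]
15. n7.lim = false  [terminal]
16. n8.mk = 6  [S₀.mk * 3 + 15]
17. n9.mk = 2  [2]
18. n10.wid = 25  [25]
19. n11.lim = true  [terminal]
20. n12.lim = true  [terminal]
21. n13.lim = false  [terminal]
22. n10.key = 6  [C.wid - 19]
23. n14.lim = false  [terminal]
24. n15.key = true  [terminal]
25. n9.wid = false  [S.mk == C.key]
26. n9.lim = 4  [(if h.lim then C.key else S.mk) + 2]
27. n9.hot = true  [h.lim == false]
28. n16.key = false  [terminal]
29. n8.wid = false  [f.key == true]
30. n8.lim = 1  [S₁.lim + S₀.mk - 9]
31. n8.hot = false  [false]
32. n6.wid = true  [not S₁.hot]
33. n6.lim = 9  [S₀.mk + 12]
34. n6.hot = false  [S₀.mk > -3]
35. n17.key = false  [terminal]
36. n0.wid = true  [not S₁.hot]
37. n0.lim = 0  [S₁.lim - 9]
38. n0.hot = false  [S₁.lim == S₀.mk]

12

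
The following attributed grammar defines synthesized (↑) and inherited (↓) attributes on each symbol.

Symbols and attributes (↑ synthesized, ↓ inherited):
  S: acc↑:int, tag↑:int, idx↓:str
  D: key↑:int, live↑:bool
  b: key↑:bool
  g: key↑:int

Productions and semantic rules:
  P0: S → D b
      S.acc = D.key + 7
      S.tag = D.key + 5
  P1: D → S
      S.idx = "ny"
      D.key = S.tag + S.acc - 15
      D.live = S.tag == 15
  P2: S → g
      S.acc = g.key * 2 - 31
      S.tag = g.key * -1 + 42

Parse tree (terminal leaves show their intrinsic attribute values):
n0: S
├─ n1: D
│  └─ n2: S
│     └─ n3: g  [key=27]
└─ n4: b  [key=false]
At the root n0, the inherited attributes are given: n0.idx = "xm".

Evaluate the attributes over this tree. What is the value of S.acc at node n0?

30

1. n0.idx = "xm"  [given at root]
2. n2.idx = "ny"  ["ny"]
3. n3.key = 27  [terminal]
4. n2.acc = 23  [g.key * 2 - 31]
5. n2.tag = 15  [g.key * -1 + 42]
6. n1.key = 23  [S.tag + S.acc - 15]
7. n1.live = true  [S.tag == 15]
8. n4.key = false  [terminal]
9. n0.acc = 30  [D.key + 7]
10. n0.tag = 28  [D.key + 5]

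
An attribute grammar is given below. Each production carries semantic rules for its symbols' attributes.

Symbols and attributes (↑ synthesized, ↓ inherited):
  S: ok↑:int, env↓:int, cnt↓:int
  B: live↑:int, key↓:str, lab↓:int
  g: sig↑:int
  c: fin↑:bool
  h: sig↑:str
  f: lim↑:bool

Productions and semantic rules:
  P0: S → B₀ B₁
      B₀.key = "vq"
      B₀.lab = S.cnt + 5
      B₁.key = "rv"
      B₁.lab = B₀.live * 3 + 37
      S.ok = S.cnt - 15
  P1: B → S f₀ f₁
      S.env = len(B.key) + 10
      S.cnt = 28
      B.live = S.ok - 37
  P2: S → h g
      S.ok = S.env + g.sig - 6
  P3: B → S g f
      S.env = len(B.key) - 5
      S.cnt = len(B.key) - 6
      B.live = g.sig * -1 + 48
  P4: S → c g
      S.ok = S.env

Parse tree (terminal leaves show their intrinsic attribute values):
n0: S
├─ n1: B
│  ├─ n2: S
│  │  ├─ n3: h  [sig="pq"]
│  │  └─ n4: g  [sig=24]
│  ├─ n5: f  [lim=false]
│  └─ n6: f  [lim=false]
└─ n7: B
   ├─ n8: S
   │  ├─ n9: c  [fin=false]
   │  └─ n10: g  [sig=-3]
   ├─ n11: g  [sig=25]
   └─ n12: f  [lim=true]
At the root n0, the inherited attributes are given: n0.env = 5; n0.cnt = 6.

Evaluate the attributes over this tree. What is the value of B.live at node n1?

1. n0.env = 5  [given at root]
2. n0.cnt = 6  [given at root]
3. n1.key = "vq"  ["vq"]
4. n1.lab = 11  [S.cnt + 5]
5. n2.env = 12  [len(B.key) + 10]
6. n2.cnt = 28  [28]
7. n3.sig = "pq"  [terminal]
8. n4.sig = 24  [terminal]
9. n2.ok = 30  [S.env + g.sig - 6]
10. n5.lim = false  [terminal]
11. n6.lim = false  [terminal]
12. n1.live = -7  [S.ok - 37]
13. n7.key = "rv"  ["rv"]
14. n7.lab = 16  [B₀.live * 3 + 37]
15. n8.env = -3  [len(B.key) - 5]
16. n8.cnt = -4  [len(B.key) - 6]
17. n9.fin = false  [terminal]
18. n10.sig = -3  [terminal]
19. n8.ok = -3  [S.env]
20. n11.sig = 25  [terminal]
21. n12.lim = true  [terminal]
22. n7.live = 23  [g.sig * -1 + 48]
23. n0.ok = -9  [S.cnt - 15]

-7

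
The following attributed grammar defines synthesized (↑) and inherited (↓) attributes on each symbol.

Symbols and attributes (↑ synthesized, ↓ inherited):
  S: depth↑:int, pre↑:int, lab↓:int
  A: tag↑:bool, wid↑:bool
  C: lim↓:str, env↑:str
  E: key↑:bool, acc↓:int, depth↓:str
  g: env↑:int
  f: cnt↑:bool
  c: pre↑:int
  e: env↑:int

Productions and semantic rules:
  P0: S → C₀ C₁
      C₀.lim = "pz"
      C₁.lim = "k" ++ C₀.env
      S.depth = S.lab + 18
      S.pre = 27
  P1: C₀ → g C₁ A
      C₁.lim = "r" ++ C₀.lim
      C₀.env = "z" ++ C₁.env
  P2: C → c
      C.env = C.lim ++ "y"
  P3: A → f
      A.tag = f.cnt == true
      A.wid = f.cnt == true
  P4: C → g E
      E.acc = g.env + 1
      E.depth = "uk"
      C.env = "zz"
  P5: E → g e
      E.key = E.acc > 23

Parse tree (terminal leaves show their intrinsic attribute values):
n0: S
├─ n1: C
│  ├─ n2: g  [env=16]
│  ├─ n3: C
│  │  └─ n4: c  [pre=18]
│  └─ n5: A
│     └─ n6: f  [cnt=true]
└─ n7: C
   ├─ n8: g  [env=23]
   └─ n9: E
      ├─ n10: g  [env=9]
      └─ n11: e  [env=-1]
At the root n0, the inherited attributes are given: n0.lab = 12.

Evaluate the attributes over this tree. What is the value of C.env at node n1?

"zrpzy"

1. n0.lab = 12  [given at root]
2. n1.lim = "pz"  ["pz"]
3. n2.env = 16  [terminal]
4. n3.lim = "rpz"  ["r" ++ C₀.lim]
5. n4.pre = 18  [terminal]
6. n3.env = "rpzy"  [C.lim ++ "y"]
7. n6.cnt = true  [terminal]
8. n5.tag = true  [f.cnt == true]
9. n5.wid = true  [f.cnt == true]
10. n1.env = "zrpzy"  ["z" ++ C₁.env]
11. n7.lim = "kzrpzy"  ["k" ++ C₀.env]
12. n8.env = 23  [terminal]
13. n9.acc = 24  [g.env + 1]
14. n9.depth = "uk"  ["uk"]
15. n10.env = 9  [terminal]
16. n11.env = -1  [terminal]
17. n9.key = true  [E.acc > 23]
18. n7.env = "zz"  ["zz"]
19. n0.depth = 30  [S.lab + 18]
20. n0.pre = 27  [27]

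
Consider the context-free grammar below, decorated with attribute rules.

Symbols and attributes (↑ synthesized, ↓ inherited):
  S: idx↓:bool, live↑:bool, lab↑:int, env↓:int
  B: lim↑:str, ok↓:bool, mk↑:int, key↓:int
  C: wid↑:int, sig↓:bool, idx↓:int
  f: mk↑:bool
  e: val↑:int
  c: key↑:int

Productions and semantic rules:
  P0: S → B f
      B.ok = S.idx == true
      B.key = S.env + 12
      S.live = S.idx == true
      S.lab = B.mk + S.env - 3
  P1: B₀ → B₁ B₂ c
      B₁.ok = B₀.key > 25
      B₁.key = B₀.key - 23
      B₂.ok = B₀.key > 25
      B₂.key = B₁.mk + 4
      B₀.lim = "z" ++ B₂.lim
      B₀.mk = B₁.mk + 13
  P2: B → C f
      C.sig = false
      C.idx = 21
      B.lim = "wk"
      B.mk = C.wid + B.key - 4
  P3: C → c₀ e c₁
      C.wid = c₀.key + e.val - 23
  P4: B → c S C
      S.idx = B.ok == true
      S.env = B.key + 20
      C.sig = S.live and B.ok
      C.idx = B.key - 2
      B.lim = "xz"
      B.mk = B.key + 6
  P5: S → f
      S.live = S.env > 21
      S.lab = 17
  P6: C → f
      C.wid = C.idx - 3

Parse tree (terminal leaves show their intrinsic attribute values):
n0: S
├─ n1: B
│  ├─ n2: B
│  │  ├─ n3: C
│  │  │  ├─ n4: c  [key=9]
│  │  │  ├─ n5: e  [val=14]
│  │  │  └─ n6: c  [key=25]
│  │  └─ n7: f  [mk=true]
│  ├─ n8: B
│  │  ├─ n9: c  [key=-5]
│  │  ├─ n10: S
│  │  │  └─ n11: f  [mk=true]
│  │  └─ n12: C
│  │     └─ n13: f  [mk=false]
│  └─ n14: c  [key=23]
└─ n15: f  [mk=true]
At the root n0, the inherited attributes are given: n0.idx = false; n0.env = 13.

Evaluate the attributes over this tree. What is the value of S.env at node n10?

1. n0.idx = false  [given at root]
2. n0.env = 13  [given at root]
3. n1.ok = false  [S.idx == true]
4. n1.key = 25  [S.env + 12]
5. n2.ok = false  [B₀.key > 25]
6. n2.key = 2  [B₀.key - 23]
7. n3.sig = false  [false]
8. n3.idx = 21  [21]
9. n4.key = 9  [terminal]
10. n5.val = 14  [terminal]
11. n6.key = 25  [terminal]
12. n3.wid = 0  [c₀.key + e.val - 23]
13. n7.mk = true  [terminal]
14. n2.lim = "wk"  ["wk"]
15. n2.mk = -2  [C.wid + B.key - 4]
16. n8.ok = false  [B₀.key > 25]
17. n8.key = 2  [B₁.mk + 4]
18. n9.key = -5  [terminal]
19. n10.idx = false  [B.ok == true]
20. n10.env = 22  [B.key + 20]
21. n11.mk = true  [terminal]
22. n10.live = true  [S.env > 21]
23. n10.lab = 17  [17]
24. n12.sig = false  [S.live and B.ok]
25. n12.idx = 0  [B.key - 2]
26. n13.mk = false  [terminal]
27. n12.wid = -3  [C.idx - 3]
28. n8.lim = "xz"  ["xz"]
29. n8.mk = 8  [B.key + 6]
30. n14.key = 23  [terminal]
31. n1.lim = "zxz"  ["z" ++ B₂.lim]
32. n1.mk = 11  [B₁.mk + 13]
33. n15.mk = true  [terminal]
34. n0.live = false  [S.idx == true]
35. n0.lab = 21  [B.mk + S.env - 3]

22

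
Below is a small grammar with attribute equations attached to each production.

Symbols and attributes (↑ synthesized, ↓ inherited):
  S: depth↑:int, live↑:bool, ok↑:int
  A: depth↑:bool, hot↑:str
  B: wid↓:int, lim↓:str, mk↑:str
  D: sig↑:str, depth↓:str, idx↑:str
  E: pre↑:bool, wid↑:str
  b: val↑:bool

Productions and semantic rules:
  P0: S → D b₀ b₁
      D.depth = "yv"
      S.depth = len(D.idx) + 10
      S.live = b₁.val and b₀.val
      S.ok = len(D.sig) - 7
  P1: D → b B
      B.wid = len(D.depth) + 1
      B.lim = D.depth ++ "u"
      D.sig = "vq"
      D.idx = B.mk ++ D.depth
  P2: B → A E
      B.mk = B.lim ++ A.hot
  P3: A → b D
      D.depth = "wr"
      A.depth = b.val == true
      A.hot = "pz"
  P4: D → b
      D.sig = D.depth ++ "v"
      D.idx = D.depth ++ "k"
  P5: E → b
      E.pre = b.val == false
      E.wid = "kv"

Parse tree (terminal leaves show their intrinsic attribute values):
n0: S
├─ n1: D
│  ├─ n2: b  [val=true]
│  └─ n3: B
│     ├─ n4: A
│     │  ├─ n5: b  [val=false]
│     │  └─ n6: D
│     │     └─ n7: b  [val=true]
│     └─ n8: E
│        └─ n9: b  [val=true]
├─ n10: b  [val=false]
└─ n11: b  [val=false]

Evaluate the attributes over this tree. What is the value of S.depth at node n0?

17

1. n1.depth = "yv"  ["yv"]
2. n2.val = true  [terminal]
3. n3.wid = 3  [len(D.depth) + 1]
4. n3.lim = "yvu"  [D.depth ++ "u"]
5. n5.val = false  [terminal]
6. n6.depth = "wr"  ["wr"]
7. n7.val = true  [terminal]
8. n6.sig = "wrv"  [D.depth ++ "v"]
9. n6.idx = "wrk"  [D.depth ++ "k"]
10. n4.depth = false  [b.val == true]
11. n4.hot = "pz"  ["pz"]
12. n9.val = true  [terminal]
13. n8.pre = false  [b.val == false]
14. n8.wid = "kv"  ["kv"]
15. n3.mk = "yvupz"  [B.lim ++ A.hot]
16. n1.sig = "vq"  ["vq"]
17. n1.idx = "yvupzyv"  [B.mk ++ D.depth]
18. n10.val = false  [terminal]
19. n11.val = false  [terminal]
20. n0.depth = 17  [len(D.idx) + 10]
21. n0.live = false  [b₁.val and b₀.val]
22. n0.ok = -5  [len(D.sig) - 7]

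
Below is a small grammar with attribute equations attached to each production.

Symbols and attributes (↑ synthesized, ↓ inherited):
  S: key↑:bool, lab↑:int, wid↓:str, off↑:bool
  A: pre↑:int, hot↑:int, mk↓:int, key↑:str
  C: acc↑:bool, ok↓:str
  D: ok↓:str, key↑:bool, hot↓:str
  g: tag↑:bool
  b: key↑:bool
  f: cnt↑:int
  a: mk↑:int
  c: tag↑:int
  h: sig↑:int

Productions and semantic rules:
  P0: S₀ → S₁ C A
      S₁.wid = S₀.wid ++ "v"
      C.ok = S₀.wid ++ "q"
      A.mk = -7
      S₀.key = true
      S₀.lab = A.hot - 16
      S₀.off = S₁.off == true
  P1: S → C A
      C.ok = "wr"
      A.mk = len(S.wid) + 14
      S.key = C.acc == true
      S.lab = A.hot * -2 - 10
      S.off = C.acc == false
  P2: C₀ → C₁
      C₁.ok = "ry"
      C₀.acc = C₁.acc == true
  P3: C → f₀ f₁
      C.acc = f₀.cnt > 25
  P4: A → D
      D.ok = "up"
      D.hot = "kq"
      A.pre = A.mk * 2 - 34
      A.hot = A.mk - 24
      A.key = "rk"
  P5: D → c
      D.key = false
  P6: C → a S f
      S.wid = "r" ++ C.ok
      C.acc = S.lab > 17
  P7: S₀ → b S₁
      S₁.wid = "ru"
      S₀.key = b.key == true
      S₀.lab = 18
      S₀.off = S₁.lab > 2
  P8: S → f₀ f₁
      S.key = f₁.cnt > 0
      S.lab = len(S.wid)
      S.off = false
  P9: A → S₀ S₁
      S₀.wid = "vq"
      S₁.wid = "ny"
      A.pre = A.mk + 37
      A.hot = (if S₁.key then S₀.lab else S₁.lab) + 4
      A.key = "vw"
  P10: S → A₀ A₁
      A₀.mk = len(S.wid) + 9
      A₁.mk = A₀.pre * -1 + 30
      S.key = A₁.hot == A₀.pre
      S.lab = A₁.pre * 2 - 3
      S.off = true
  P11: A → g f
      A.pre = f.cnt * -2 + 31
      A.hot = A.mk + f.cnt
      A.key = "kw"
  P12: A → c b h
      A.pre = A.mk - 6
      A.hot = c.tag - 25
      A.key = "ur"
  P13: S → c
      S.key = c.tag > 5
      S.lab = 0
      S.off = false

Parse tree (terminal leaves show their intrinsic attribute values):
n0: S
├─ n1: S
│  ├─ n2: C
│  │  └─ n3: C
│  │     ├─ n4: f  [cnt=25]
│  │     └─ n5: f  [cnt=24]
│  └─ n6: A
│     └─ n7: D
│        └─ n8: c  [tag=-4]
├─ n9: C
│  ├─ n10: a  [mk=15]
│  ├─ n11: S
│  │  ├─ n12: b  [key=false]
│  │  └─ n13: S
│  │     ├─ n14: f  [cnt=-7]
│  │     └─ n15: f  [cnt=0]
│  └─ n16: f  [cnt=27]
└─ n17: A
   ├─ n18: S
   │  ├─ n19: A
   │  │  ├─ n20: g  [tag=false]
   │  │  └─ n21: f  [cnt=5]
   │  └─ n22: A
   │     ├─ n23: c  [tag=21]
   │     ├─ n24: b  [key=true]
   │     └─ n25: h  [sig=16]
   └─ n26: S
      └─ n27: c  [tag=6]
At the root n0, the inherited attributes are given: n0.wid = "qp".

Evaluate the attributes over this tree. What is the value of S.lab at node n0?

-9

1. n0.wid = "qp"  [given at root]
2. n1.wid = "qpv"  [S₀.wid ++ "v"]
3. n2.ok = "wr"  ["wr"]
4. n3.ok = "ry"  ["ry"]
5. n4.cnt = 25  [terminal]
6. n5.cnt = 24  [terminal]
7. n3.acc = false  [f₀.cnt > 25]
8. n2.acc = false  [C₁.acc == true]
9. n6.mk = 17  [len(S.wid) + 14]
10. n7.ok = "up"  ["up"]
11. n7.hot = "kq"  ["kq"]
12. n8.tag = -4  [terminal]
13. n7.key = false  [false]
14. n6.pre = 0  [A.mk * 2 - 34]
15. n6.hot = -7  [A.mk - 24]
16. n6.key = "rk"  ["rk"]
17. n1.key = false  [C.acc == true]
18. n1.lab = 4  [A.hot * -2 - 10]
19. n1.off = true  [C.acc == false]
20. n9.ok = "qpq"  [S₀.wid ++ "q"]
21. n10.mk = 15  [terminal]
22. n11.wid = "rqpq"  ["r" ++ C.ok]
23. n12.key = false  [terminal]
24. n13.wid = "ru"  ["ru"]
25. n14.cnt = -7  [terminal]
26. n15.cnt = 0  [terminal]
27. n13.key = false  [f₁.cnt > 0]
28. n13.lab = 2  [len(S.wid)]
29. n13.off = false  [false]
30. n11.key = false  [b.key == true]
31. n11.lab = 18  [18]
32. n11.off = false  [S₁.lab > 2]
33. n16.cnt = 27  [terminal]
34. n9.acc = true  [S.lab > 17]
35. n17.mk = -7  [-7]
36. n18.wid = "vq"  ["vq"]
37. n19.mk = 11  [len(S.wid) + 9]
38. n20.tag = false  [terminal]
39. n21.cnt = 5  [terminal]
40. n19.pre = 21  [f.cnt * -2 + 31]
41. n19.hot = 16  [A.mk + f.cnt]
42. n19.key = "kw"  ["kw"]
43. n22.mk = 9  [A₀.pre * -1 + 30]
44. n23.tag = 21  [terminal]
45. n24.key = true  [terminal]
46. n25.sig = 16  [terminal]
47. n22.pre = 3  [A.mk - 6]
48. n22.hot = -4  [c.tag - 25]
49. n22.key = "ur"  ["ur"]
50. n18.key = false  [A₁.hot == A₀.pre]
51. n18.lab = 3  [A₁.pre * 2 - 3]
52. n18.off = true  [true]
53. n26.wid = "ny"  ["ny"]
54. n27.tag = 6  [terminal]
55. n26.key = true  [c.tag > 5]
56. n26.lab = 0  [0]
57. n26.off = false  [false]
58. n17.pre = 30  [A.mk + 37]
59. n17.hot = 7  [(if S₁.key then S₀.lab else S₁.lab) + 4]
60. n17.key = "vw"  ["vw"]
61. n0.key = true  [true]
62. n0.lab = -9  [A.hot - 16]
63. n0.off = true  [S₁.off == true]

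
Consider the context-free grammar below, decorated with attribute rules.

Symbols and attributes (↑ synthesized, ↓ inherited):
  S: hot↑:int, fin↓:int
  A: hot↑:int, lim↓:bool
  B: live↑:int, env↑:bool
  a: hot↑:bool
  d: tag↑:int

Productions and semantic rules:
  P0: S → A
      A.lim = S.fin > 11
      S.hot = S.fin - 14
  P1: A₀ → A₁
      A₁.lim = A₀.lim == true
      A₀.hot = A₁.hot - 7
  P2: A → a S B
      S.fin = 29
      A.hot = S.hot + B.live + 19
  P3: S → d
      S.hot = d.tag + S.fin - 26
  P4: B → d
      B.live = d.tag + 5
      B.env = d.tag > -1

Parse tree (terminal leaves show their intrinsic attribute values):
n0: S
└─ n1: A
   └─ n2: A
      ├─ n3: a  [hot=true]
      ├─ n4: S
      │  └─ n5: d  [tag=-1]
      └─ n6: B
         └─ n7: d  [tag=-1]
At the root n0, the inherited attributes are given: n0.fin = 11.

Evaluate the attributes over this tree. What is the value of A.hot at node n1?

18

1. n0.fin = 11  [given at root]
2. n1.lim = false  [S.fin > 11]
3. n2.lim = false  [A₀.lim == true]
4. n3.hot = true  [terminal]
5. n4.fin = 29  [29]
6. n5.tag = -1  [terminal]
7. n4.hot = 2  [d.tag + S.fin - 26]
8. n7.tag = -1  [terminal]
9. n6.live = 4  [d.tag + 5]
10. n6.env = false  [d.tag > -1]
11. n2.hot = 25  [S.hot + B.live + 19]
12. n1.hot = 18  [A₁.hot - 7]
13. n0.hot = -3  [S.fin - 14]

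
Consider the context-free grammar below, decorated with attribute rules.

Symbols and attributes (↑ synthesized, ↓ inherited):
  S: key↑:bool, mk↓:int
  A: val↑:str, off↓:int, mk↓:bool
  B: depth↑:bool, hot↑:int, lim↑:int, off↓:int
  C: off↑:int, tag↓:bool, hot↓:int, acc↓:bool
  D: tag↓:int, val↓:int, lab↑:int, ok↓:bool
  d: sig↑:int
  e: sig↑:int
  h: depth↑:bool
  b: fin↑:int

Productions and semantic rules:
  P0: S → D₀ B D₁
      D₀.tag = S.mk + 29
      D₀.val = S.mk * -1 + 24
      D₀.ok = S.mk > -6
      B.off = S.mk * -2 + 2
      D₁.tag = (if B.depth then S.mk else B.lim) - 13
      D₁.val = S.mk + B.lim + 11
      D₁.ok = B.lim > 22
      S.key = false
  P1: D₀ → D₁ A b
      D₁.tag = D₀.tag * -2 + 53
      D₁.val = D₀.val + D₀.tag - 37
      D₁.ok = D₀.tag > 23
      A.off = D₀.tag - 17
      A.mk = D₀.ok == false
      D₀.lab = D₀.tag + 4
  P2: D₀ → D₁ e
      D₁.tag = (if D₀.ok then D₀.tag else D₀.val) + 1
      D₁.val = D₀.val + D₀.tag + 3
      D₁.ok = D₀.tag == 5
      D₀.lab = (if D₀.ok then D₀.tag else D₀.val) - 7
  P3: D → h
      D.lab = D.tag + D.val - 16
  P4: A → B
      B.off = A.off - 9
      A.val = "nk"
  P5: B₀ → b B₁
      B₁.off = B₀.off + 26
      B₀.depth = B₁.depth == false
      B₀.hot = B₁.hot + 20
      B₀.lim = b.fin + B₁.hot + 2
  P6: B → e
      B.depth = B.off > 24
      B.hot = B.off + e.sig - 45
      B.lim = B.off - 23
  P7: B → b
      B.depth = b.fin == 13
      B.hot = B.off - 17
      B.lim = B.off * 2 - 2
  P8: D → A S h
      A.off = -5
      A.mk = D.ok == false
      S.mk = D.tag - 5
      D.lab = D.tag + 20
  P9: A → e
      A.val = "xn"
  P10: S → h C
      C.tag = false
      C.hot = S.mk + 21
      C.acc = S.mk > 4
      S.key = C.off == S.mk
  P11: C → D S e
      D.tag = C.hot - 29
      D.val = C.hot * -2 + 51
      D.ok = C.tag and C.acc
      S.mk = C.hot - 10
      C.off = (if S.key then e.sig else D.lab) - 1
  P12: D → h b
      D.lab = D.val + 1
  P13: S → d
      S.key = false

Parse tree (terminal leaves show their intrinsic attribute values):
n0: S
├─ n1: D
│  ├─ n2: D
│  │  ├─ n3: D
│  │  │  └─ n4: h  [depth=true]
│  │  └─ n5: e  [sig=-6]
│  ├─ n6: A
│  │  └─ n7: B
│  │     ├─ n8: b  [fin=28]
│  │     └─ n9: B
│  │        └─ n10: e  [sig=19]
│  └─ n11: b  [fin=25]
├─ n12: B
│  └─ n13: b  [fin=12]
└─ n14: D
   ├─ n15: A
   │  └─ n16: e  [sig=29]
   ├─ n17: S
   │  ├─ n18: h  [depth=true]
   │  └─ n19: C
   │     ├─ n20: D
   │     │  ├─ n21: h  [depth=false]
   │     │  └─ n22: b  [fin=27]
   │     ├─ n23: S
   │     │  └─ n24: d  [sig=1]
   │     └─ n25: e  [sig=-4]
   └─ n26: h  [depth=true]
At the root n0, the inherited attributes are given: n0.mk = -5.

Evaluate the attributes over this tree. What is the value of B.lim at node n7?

1. n0.mk = -5  [given at root]
2. n1.tag = 24  [S.mk + 29]
3. n1.val = 29  [S.mk * -1 + 24]
4. n1.ok = true  [S.mk > -6]
5. n2.tag = 5  [D₀.tag * -2 + 53]
6. n2.val = 16  [D₀.val + D₀.tag - 37]
7. n2.ok = true  [D₀.tag > 23]
8. n3.tag = 6  [(if D₀.ok then D₀.tag else D₀.val) + 1]
9. n3.val = 24  [D₀.val + D₀.tag + 3]
10. n3.ok = true  [D₀.tag == 5]
11. n4.depth = true  [terminal]
12. n3.lab = 14  [D.tag + D.val - 16]
13. n5.sig = -6  [terminal]
14. n2.lab = -2  [(if D₀.ok then D₀.tag else D₀.val) - 7]
15. n6.off = 7  [D₀.tag - 17]
16. n6.mk = false  [D₀.ok == false]
17. n7.off = -2  [A.off - 9]
18. n8.fin = 28  [terminal]
19. n9.off = 24  [B₀.off + 26]
20. n10.sig = 19  [terminal]
21. n9.depth = false  [B.off > 24]
22. n9.hot = -2  [B.off + e.sig - 45]
23. n9.lim = 1  [B.off - 23]
24. n7.depth = true  [B₁.depth == false]
25. n7.hot = 18  [B₁.hot + 20]
26. n7.lim = 28  [b.fin + B₁.hot + 2]
27. n6.val = "nk"  ["nk"]
28. n11.fin = 25  [terminal]
29. n1.lab = 28  [D₀.tag + 4]
30. n12.off = 12  [S.mk * -2 + 2]
31. n13.fin = 12  [terminal]
32. n12.depth = false  [b.fin == 13]
33. n12.hot = -5  [B.off - 17]
34. n12.lim = 22  [B.off * 2 - 2]
35. n14.tag = 9  [(if B.depth then S.mk else B.lim) - 13]
36. n14.val = 28  [S.mk + B.lim + 11]
37. n14.ok = false  [B.lim > 22]
38. n15.off = -5  [-5]
39. n15.mk = true  [D.ok == false]
40. n16.sig = 29  [terminal]
41. n15.val = "xn"  ["xn"]
42. n17.mk = 4  [D.tag - 5]
43. n18.depth = true  [terminal]
44. n19.tag = false  [false]
45. n19.hot = 25  [S.mk + 21]
46. n19.acc = false  [S.mk > 4]
47. n20.tag = -4  [C.hot - 29]
48. n20.val = 1  [C.hot * -2 + 51]
49. n20.ok = false  [C.tag and C.acc]
50. n21.depth = false  [terminal]
51. n22.fin = 27  [terminal]
52. n20.lab = 2  [D.val + 1]
53. n23.mk = 15  [C.hot - 10]
54. n24.sig = 1  [terminal]
55. n23.key = false  [false]
56. n25.sig = -4  [terminal]
57. n19.off = 1  [(if S.key then e.sig else D.lab) - 1]
58. n17.key = false  [C.off == S.mk]
59. n26.depth = true  [terminal]
60. n14.lab = 29  [D.tag + 20]
61. n0.key = false  [false]

28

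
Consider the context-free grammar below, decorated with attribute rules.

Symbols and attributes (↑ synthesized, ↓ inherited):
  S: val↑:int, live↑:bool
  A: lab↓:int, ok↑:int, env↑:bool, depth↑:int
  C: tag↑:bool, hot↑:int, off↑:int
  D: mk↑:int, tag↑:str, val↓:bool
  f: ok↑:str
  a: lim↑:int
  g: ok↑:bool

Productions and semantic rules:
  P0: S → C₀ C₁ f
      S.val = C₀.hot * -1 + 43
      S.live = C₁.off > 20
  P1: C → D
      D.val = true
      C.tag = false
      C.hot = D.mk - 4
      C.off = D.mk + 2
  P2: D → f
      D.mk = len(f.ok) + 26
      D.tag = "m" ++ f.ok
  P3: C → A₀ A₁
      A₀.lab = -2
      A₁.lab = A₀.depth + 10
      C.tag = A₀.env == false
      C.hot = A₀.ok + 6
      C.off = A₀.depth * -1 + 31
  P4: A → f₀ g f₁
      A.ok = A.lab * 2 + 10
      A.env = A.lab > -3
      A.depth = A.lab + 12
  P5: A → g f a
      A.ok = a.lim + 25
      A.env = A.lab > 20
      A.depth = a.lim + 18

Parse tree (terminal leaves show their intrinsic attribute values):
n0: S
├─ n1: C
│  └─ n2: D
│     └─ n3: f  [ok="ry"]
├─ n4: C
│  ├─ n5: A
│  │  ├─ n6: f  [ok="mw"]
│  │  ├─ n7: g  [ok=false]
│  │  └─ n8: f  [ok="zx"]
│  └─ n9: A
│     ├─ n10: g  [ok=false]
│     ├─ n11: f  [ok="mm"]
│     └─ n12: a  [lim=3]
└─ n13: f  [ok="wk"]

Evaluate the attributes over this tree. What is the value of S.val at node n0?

19

1. n2.val = true  [true]
2. n3.ok = "ry"  [terminal]
3. n2.mk = 28  [len(f.ok) + 26]
4. n2.tag = "mry"  ["m" ++ f.ok]
5. n1.tag = false  [false]
6. n1.hot = 24  [D.mk - 4]
7. n1.off = 30  [D.mk + 2]
8. n5.lab = -2  [-2]
9. n6.ok = "mw"  [terminal]
10. n7.ok = false  [terminal]
11. n8.ok = "zx"  [terminal]
12. n5.ok = 6  [A.lab * 2 + 10]
13. n5.env = true  [A.lab > -3]
14. n5.depth = 10  [A.lab + 12]
15. n9.lab = 20  [A₀.depth + 10]
16. n10.ok = false  [terminal]
17. n11.ok = "mm"  [terminal]
18. n12.lim = 3  [terminal]
19. n9.ok = 28  [a.lim + 25]
20. n9.env = false  [A.lab > 20]
21. n9.depth = 21  [a.lim + 18]
22. n4.tag = false  [A₀.env == false]
23. n4.hot = 12  [A₀.ok + 6]
24. n4.off = 21  [A₀.depth * -1 + 31]
25. n13.ok = "wk"  [terminal]
26. n0.val = 19  [C₀.hot * -1 + 43]
27. n0.live = true  [C₁.off > 20]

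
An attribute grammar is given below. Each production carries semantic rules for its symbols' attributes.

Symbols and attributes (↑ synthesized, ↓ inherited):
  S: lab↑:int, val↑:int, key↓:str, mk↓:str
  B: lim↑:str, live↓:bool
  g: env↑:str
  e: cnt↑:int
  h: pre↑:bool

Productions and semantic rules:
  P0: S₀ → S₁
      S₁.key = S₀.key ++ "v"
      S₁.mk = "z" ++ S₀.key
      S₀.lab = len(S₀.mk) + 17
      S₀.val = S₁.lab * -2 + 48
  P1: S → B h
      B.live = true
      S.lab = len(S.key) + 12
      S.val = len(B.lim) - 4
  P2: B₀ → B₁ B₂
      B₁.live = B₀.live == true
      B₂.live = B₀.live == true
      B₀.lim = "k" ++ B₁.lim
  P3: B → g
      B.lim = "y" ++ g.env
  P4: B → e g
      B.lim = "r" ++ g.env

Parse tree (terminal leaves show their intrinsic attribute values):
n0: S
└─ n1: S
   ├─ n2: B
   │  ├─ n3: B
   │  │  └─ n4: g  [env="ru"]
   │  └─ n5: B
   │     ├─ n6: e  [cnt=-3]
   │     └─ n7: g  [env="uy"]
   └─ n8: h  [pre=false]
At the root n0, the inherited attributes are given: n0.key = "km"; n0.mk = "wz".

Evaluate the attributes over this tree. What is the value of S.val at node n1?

0

1. n0.key = "km"  [given at root]
2. n0.mk = "wz"  [given at root]
3. n1.key = "kmv"  [S₀.key ++ "v"]
4. n1.mk = "zkm"  ["z" ++ S₀.key]
5. n2.live = true  [true]
6. n3.live = true  [B₀.live == true]
7. n4.env = "ru"  [terminal]
8. n3.lim = "yru"  ["y" ++ g.env]
9. n5.live = true  [B₀.live == true]
10. n6.cnt = -3  [terminal]
11. n7.env = "uy"  [terminal]
12. n5.lim = "ruy"  ["r" ++ g.env]
13. n2.lim = "kyru"  ["k" ++ B₁.lim]
14. n8.pre = false  [terminal]
15. n1.lab = 15  [len(S.key) + 12]
16. n1.val = 0  [len(B.lim) - 4]
17. n0.lab = 19  [len(S₀.mk) + 17]
18. n0.val = 18  [S₁.lab * -2 + 48]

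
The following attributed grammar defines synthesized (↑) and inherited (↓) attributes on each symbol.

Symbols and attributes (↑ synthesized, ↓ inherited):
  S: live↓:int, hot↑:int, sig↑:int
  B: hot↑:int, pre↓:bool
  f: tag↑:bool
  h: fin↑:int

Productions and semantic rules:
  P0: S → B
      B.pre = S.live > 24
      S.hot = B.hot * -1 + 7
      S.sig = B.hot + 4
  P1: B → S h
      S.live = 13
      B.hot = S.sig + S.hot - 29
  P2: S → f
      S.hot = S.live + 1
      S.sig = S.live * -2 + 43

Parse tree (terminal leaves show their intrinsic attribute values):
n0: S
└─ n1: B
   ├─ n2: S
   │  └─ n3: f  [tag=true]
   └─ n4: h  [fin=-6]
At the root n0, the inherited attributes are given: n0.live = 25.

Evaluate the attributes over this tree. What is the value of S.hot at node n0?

5

1. n0.live = 25  [given at root]
2. n1.pre = true  [S.live > 24]
3. n2.live = 13  [13]
4. n3.tag = true  [terminal]
5. n2.hot = 14  [S.live + 1]
6. n2.sig = 17  [S.live * -2 + 43]
7. n4.fin = -6  [terminal]
8. n1.hot = 2  [S.sig + S.hot - 29]
9. n0.hot = 5  [B.hot * -1 + 7]
10. n0.sig = 6  [B.hot + 4]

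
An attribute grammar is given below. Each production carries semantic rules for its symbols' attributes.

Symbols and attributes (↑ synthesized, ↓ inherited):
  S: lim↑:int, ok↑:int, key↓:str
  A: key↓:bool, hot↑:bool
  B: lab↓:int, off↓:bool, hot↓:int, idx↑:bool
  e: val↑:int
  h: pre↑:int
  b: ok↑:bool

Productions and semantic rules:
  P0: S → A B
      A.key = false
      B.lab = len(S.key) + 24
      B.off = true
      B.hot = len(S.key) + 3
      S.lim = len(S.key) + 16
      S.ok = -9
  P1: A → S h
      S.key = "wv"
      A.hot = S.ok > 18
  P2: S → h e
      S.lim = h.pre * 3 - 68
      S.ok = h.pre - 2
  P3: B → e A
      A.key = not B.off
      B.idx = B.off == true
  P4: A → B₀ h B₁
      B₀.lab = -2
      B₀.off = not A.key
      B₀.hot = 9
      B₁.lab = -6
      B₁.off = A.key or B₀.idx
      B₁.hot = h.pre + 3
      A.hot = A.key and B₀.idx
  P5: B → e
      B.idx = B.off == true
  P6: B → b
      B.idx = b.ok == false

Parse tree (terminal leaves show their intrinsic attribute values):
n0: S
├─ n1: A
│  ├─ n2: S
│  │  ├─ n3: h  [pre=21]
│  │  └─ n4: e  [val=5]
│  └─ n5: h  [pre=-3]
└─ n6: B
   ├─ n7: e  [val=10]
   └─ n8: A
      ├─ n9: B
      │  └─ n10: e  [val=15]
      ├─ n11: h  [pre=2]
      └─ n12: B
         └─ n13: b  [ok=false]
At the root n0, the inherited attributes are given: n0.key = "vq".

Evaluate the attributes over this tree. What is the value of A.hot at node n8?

false

1. n0.key = "vq"  [given at root]
2. n1.key = false  [false]
3. n2.key = "wv"  ["wv"]
4. n3.pre = 21  [terminal]
5. n4.val = 5  [terminal]
6. n2.lim = -5  [h.pre * 3 - 68]
7. n2.ok = 19  [h.pre - 2]
8. n5.pre = -3  [terminal]
9. n1.hot = true  [S.ok > 18]
10. n6.lab = 26  [len(S.key) + 24]
11. n6.off = true  [true]
12. n6.hot = 5  [len(S.key) + 3]
13. n7.val = 10  [terminal]
14. n8.key = false  [not B.off]
15. n9.lab = -2  [-2]
16. n9.off = true  [not A.key]
17. n9.hot = 9  [9]
18. n10.val = 15  [terminal]
19. n9.idx = true  [B.off == true]
20. n11.pre = 2  [terminal]
21. n12.lab = -6  [-6]
22. n12.off = true  [A.key or B₀.idx]
23. n12.hot = 5  [h.pre + 3]
24. n13.ok = false  [terminal]
25. n12.idx = true  [b.ok == false]
26. n8.hot = false  [A.key and B₀.idx]
27. n6.idx = true  [B.off == true]
28. n0.lim = 18  [len(S.key) + 16]
29. n0.ok = -9  [-9]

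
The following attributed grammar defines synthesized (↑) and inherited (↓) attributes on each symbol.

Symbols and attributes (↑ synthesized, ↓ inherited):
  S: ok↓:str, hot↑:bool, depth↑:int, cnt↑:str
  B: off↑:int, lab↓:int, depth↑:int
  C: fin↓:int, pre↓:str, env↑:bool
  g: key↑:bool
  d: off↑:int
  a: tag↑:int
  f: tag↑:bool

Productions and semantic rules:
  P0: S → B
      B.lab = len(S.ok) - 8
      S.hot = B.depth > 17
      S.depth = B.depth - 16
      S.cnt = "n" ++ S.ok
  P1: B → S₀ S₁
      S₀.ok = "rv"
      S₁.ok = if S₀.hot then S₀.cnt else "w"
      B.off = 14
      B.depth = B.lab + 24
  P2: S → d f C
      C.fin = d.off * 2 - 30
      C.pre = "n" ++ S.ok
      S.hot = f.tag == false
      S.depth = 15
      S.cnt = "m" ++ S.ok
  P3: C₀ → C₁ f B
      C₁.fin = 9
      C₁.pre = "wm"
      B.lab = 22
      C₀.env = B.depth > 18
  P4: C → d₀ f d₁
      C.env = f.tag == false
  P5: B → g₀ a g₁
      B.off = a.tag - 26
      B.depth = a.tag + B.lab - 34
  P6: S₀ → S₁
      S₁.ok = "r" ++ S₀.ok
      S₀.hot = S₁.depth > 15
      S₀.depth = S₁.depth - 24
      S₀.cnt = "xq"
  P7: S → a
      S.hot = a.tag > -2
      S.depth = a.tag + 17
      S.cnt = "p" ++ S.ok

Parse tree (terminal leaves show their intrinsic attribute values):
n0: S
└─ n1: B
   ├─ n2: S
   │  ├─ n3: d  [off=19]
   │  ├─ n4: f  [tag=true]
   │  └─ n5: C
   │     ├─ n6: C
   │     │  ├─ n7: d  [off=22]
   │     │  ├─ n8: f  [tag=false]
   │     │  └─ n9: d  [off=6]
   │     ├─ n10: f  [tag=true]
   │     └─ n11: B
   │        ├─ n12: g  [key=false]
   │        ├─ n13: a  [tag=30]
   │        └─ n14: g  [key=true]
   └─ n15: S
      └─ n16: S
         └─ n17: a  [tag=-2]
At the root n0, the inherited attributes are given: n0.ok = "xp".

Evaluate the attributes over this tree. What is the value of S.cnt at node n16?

"prw"

1. n0.ok = "xp"  [given at root]
2. n1.lab = -6  [len(S.ok) - 8]
3. n2.ok = "rv"  ["rv"]
4. n3.off = 19  [terminal]
5. n4.tag = true  [terminal]
6. n5.fin = 8  [d.off * 2 - 30]
7. n5.pre = "nrv"  ["n" ++ S.ok]
8. n6.fin = 9  [9]
9. n6.pre = "wm"  ["wm"]
10. n7.off = 22  [terminal]
11. n8.tag = false  [terminal]
12. n9.off = 6  [terminal]
13. n6.env = true  [f.tag == false]
14. n10.tag = true  [terminal]
15. n11.lab = 22  [22]
16. n12.key = false  [terminal]
17. n13.tag = 30  [terminal]
18. n14.key = true  [terminal]
19. n11.off = 4  [a.tag - 26]
20. n11.depth = 18  [a.tag + B.lab - 34]
21. n5.env = false  [B.depth > 18]
22. n2.hot = false  [f.tag == false]
23. n2.depth = 15  [15]
24. n2.cnt = "mrv"  ["m" ++ S.ok]
25. n15.ok = "w"  [if S₀.hot then S₀.cnt else "w"]
26. n16.ok = "rw"  ["r" ++ S₀.ok]
27. n17.tag = -2  [terminal]
28. n16.hot = false  [a.tag > -2]
29. n16.depth = 15  [a.tag + 17]
30. n16.cnt = "prw"  ["p" ++ S.ok]
31. n15.hot = false  [S₁.depth > 15]
32. n15.depth = -9  [S₁.depth - 24]
33. n15.cnt = "xq"  ["xq"]
34. n1.off = 14  [14]
35. n1.depth = 18  [B.lab + 24]
36. n0.hot = true  [B.depth > 17]
37. n0.depth = 2  [B.depth - 16]
38. n0.cnt = "nxp"  ["n" ++ S.ok]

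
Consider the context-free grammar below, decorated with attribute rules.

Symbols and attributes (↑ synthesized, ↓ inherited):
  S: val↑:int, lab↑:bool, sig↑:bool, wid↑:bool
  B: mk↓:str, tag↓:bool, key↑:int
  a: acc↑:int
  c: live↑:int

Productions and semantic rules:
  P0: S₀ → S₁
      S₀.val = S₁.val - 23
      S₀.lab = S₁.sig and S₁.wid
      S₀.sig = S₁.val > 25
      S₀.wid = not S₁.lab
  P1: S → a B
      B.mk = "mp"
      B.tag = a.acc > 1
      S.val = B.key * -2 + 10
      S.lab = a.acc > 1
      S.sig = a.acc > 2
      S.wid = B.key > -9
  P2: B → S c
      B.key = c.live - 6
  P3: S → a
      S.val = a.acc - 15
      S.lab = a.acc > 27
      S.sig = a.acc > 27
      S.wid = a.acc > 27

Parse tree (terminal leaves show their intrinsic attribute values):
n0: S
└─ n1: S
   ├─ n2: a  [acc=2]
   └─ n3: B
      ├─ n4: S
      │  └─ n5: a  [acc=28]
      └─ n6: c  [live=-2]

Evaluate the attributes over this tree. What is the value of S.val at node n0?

3

1. n2.acc = 2  [terminal]
2. n3.mk = "mp"  ["mp"]
3. n3.tag = true  [a.acc > 1]
4. n5.acc = 28  [terminal]
5. n4.val = 13  [a.acc - 15]
6. n4.lab = true  [a.acc > 27]
7. n4.sig = true  [a.acc > 27]
8. n4.wid = true  [a.acc > 27]
9. n6.live = -2  [terminal]
10. n3.key = -8  [c.live - 6]
11. n1.val = 26  [B.key * -2 + 10]
12. n1.lab = true  [a.acc > 1]
13. n1.sig = false  [a.acc > 2]
14. n1.wid = true  [B.key > -9]
15. n0.val = 3  [S₁.val - 23]
16. n0.lab = false  [S₁.sig and S₁.wid]
17. n0.sig = true  [S₁.val > 25]
18. n0.wid = false  [not S₁.lab]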